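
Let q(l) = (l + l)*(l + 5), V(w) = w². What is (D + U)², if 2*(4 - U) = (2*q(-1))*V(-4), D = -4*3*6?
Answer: 3600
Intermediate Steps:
D = -72 (D = -12*6 = -72)
q(l) = 2*l*(5 + l) (q(l) = (2*l)*(5 + l) = 2*l*(5 + l))
U = 132 (U = 4 - 2*(2*(-1)*(5 - 1))*(-4)²/2 = 4 - 2*(2*(-1)*4)*16/2 = 4 - 2*(-8)*16/2 = 4 - (-8)*16 = 4 - ½*(-256) = 4 + 128 = 132)
(D + U)² = (-72 + 132)² = 60² = 3600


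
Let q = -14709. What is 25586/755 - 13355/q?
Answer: 386427499/11105295 ≈ 34.797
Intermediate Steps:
25586/755 - 13355/q = 25586/755 - 13355/(-14709) = 25586*(1/755) - 13355*(-1/14709) = 25586/755 + 13355/14709 = 386427499/11105295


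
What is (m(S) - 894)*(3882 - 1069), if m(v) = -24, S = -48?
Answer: -2582334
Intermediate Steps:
(m(S) - 894)*(3882 - 1069) = (-24 - 894)*(3882 - 1069) = -918*2813 = -2582334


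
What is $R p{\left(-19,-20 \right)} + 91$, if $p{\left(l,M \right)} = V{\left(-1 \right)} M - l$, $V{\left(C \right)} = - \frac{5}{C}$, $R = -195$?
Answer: $15886$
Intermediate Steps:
$p{\left(l,M \right)} = - l + 5 M$ ($p{\left(l,M \right)} = - \frac{5}{-1} M - l = \left(-5\right) \left(-1\right) M - l = 5 M - l = - l + 5 M$)
$R p{\left(-19,-20 \right)} + 91 = - 195 \left(\left(-1\right) \left(-19\right) + 5 \left(-20\right)\right) + 91 = - 195 \left(19 - 100\right) + 91 = \left(-195\right) \left(-81\right) + 91 = 15795 + 91 = 15886$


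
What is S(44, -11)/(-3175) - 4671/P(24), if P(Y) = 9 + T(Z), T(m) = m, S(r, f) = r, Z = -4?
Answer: -2966129/3175 ≈ -934.21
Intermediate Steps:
P(Y) = 5 (P(Y) = 9 - 4 = 5)
S(44, -11)/(-3175) - 4671/P(24) = 44/(-3175) - 4671/5 = 44*(-1/3175) - 4671*⅕ = -44/3175 - 4671/5 = -2966129/3175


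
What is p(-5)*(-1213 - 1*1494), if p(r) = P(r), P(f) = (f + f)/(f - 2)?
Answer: -27070/7 ≈ -3867.1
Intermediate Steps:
P(f) = 2*f/(-2 + f) (P(f) = (2*f)/(-2 + f) = 2*f/(-2 + f))
p(r) = 2*r/(-2 + r)
p(-5)*(-1213 - 1*1494) = (2*(-5)/(-2 - 5))*(-1213 - 1*1494) = (2*(-5)/(-7))*(-1213 - 1494) = (2*(-5)*(-⅐))*(-2707) = (10/7)*(-2707) = -27070/7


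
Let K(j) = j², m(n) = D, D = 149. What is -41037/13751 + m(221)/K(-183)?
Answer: -1372239194/460507239 ≈ -2.9798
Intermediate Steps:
m(n) = 149
-41037/13751 + m(221)/K(-183) = -41037/13751 + 149/((-183)²) = -41037*1/13751 + 149/33489 = -41037/13751 + 149*(1/33489) = -41037/13751 + 149/33489 = -1372239194/460507239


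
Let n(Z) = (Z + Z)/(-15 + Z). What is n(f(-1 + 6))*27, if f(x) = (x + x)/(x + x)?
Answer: -27/7 ≈ -3.8571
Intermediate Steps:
f(x) = 1 (f(x) = (2*x)/((2*x)) = (2*x)*(1/(2*x)) = 1)
n(Z) = 2*Z/(-15 + Z) (n(Z) = (2*Z)/(-15 + Z) = 2*Z/(-15 + Z))
n(f(-1 + 6))*27 = (2*1/(-15 + 1))*27 = (2*1/(-14))*27 = (2*1*(-1/14))*27 = -1/7*27 = -27/7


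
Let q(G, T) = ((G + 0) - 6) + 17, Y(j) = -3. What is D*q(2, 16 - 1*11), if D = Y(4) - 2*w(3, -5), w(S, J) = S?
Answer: -117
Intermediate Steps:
q(G, T) = 11 + G (q(G, T) = (G - 6) + 17 = (-6 + G) + 17 = 11 + G)
D = -9 (D = -3 - 2*3 = -3 - 6 = -9)
D*q(2, 16 - 1*11) = -9*(11 + 2) = -9*13 = -117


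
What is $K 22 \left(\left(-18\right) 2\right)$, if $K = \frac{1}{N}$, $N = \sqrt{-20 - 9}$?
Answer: $\frac{792 i \sqrt{29}}{29} \approx 147.07 i$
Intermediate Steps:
$N = i \sqrt{29}$ ($N = \sqrt{-29} = i \sqrt{29} \approx 5.3852 i$)
$K = - \frac{i \sqrt{29}}{29}$ ($K = \frac{1}{i \sqrt{29}} = - \frac{i \sqrt{29}}{29} \approx - 0.1857 i$)
$K 22 \left(\left(-18\right) 2\right) = - \frac{i \sqrt{29}}{29} \cdot 22 \left(\left(-18\right) 2\right) = - \frac{22 i \sqrt{29}}{29} \left(-36\right) = \frac{792 i \sqrt{29}}{29}$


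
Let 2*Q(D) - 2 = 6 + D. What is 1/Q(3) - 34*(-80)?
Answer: 29922/11 ≈ 2720.2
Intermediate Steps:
Q(D) = 4 + D/2 (Q(D) = 1 + (6 + D)/2 = 1 + (3 + D/2) = 4 + D/2)
1/Q(3) - 34*(-80) = 1/(4 + (½)*3) - 34*(-80) = 1/(4 + 3/2) + 2720 = 1/(11/2) + 2720 = 2/11 + 2720 = 29922/11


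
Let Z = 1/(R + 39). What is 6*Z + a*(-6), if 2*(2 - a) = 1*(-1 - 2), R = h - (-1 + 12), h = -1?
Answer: -187/9 ≈ -20.778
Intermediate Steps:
R = -12 (R = -1 - (-1 + 12) = -1 - 1*11 = -1 - 11 = -12)
a = 7/2 (a = 2 - (-1 - 2)/2 = 2 - (-3)/2 = 2 - ½*(-3) = 2 + 3/2 = 7/2 ≈ 3.5000)
Z = 1/27 (Z = 1/(-12 + 39) = 1/27 ≈ 0.037037)
6*Z + a*(-6) = 6*(1/27) + (7/2)*(-6) = 2/9 - 21 = -187/9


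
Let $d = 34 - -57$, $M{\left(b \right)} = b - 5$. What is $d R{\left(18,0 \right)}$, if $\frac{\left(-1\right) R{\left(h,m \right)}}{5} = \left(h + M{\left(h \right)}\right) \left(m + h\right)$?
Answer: $-253890$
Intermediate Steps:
$M{\left(b \right)} = -5 + b$ ($M{\left(b \right)} = b - 5 = -5 + b$)
$d = 91$ ($d = 34 + 57 = 91$)
$R{\left(h,m \right)} = - 5 \left(-5 + 2 h\right) \left(h + m\right)$ ($R{\left(h,m \right)} = - 5 \left(h + \left(-5 + h\right)\right) \left(m + h\right) = - 5 \left(-5 + 2 h\right) \left(h + m\right)$)
$d R{\left(18,0 \right)} = 91 \left(- 10 \cdot 18^{2} + 25 \cdot 18 + 25 \cdot 0 - 180 \cdot 0\right) = 91 \left(\left(-10\right) 324 + 450 + 0 + 0\right) = 91 \left(-3240 + 450 + 0 + 0\right) = 91 \left(-2790\right) = -253890$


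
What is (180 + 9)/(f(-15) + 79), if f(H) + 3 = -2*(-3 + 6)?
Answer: 27/10 ≈ 2.7000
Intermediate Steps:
f(H) = -9 (f(H) = -3 - 2*(-3 + 6) = -3 - 2*3 = -3 - 6 = -9)
(180 + 9)/(f(-15) + 79) = (180 + 9)/(-9 + 79) = 189/70 = 189*(1/70) = 27/10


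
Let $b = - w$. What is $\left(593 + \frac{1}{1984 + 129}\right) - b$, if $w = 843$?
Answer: $\frac{3034269}{2113} \approx 1436.0$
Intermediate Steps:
$b = -843$ ($b = \left(-1\right) 843 = -843$)
$\left(593 + \frac{1}{1984 + 129}\right) - b = \left(593 + \frac{1}{1984 + 129}\right) - -843 = \left(593 + \frac{1}{2113}\right) + 843 = \frac{1253010}{2113} + 843 = \frac{3034269}{2113}$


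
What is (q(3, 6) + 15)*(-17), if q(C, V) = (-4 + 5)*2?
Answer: -289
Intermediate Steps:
q(C, V) = 2 (q(C, V) = 1*2 = 2)
(q(3, 6) + 15)*(-17) = (2 + 15)*(-17) = 17*(-17) = -289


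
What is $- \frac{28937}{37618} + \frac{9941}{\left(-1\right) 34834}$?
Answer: $- \frac{345487999}{327596353} \approx -1.0546$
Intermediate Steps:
$- \frac{28937}{37618} + \frac{9941}{\left(-1\right) 34834} = \left(-28937\right) \frac{1}{37618} + \frac{9941}{-34834} = - \frac{28937}{37618} + 9941 \left(- \frac{1}{34834}\right) = - \frac{28937}{37618} - \frac{9941}{34834} = - \frac{345487999}{327596353}$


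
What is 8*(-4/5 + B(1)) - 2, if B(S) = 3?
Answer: 78/5 ≈ 15.600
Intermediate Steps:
8*(-4/5 + B(1)) - 2 = 8*(-4/5 + 3) - 2 = 8*(-4*⅕ + 3) - 2 = 8*(-⅘ + 3) - 2 = 8*(11/5) - 2 = 88/5 - 2 = 78/5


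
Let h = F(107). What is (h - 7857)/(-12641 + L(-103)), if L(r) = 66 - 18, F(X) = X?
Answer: 7750/12593 ≈ 0.61542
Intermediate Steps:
L(r) = 48
h = 107
(h - 7857)/(-12641 + L(-103)) = (107 - 7857)/(-12641 + 48) = -7750/(-12593) = -7750*(-1/12593) = 7750/12593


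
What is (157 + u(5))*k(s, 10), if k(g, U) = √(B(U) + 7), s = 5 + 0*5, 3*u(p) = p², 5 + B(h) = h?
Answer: 992*√3/3 ≈ 572.73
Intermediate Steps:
B(h) = -5 + h
u(p) = p²/3
s = 5 (s = 5 + 0 = 5)
k(g, U) = √(2 + U) (k(g, U) = √((-5 + U) + 7) = √(2 + U))
(157 + u(5))*k(s, 10) = (157 + (⅓)*5²)*√(2 + 10) = (157 + (⅓)*25)*√12 = (157 + 25/3)*(2*√3) = 496*(2*√3)/3 = 992*√3/3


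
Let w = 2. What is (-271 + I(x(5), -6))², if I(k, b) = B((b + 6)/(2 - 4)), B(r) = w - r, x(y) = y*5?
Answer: 72361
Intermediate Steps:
x(y) = 5*y
B(r) = 2 - r
I(k, b) = 5 + b/2 (I(k, b) = 2 - (b + 6)/(2 - 4) = 2 - (6 + b)/(-2) = 2 - (6 + b)*(-1)/2 = 2 - (-3 - b/2) = 2 + (3 + b/2) = 5 + b/2)
(-271 + I(x(5), -6))² = (-271 + (5 + (½)*(-6)))² = (-271 + (5 - 3))² = (-271 + 2)² = (-269)² = 72361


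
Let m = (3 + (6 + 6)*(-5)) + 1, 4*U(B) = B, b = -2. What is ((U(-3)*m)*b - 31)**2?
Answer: 13225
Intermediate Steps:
U(B) = B/4
m = -56 (m = (3 + 12*(-5)) + 1 = (3 - 60) + 1 = -57 + 1 = -56)
((U(-3)*m)*b - 31)**2 = ((((1/4)*(-3))*(-56))*(-2) - 31)**2 = (-3/4*(-56)*(-2) - 31)**2 = (42*(-2) - 31)**2 = (-84 - 31)**2 = (-115)**2 = 13225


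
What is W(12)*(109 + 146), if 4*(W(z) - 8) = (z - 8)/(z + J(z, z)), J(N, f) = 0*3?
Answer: 8245/4 ≈ 2061.3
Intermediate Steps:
J(N, f) = 0
W(z) = 8 + (-8 + z)/(4*z) (W(z) = 8 + ((z - 8)/(z + 0))/4 = 8 + ((-8 + z)/z)/4 = 8 + (-8 + z)/(4*z))
W(12)*(109 + 146) = (33/4 - 2/12)*(109 + 146) = (33/4 - 2*1/12)*255 = (33/4 - ⅙)*255 = (97/12)*255 = 8245/4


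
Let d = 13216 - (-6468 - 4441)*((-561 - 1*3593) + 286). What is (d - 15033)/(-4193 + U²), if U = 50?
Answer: 42197829/1693 ≈ 24925.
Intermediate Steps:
d = -42182796 (d = 13216 - (-10909)*((-561 - 3593) + 286) = 13216 - (-10909)*(-4154 + 286) = 13216 - (-10909)*(-3868) = 13216 - 1*42196012 = 13216 - 42196012 = -42182796)
(d - 15033)/(-4193 + U²) = (-42182796 - 15033)/(-4193 + 50²) = -42197829/(-4193 + 2500) = -42197829/(-1693) = -42197829*(-1/1693) = 42197829/1693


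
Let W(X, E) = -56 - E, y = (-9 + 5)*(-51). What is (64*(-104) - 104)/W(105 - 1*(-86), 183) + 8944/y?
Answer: 879164/12189 ≈ 72.128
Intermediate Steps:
y = 204 (y = -4*(-51) = 204)
(64*(-104) - 104)/W(105 - 1*(-86), 183) + 8944/y = (64*(-104) - 104)/(-56 - 1*183) + 8944/204 = (-6656 - 104)/(-56 - 183) + 8944*(1/204) = -6760/(-239) + 2236/51 = -6760*(-1/239) + 2236/51 = 6760/239 + 2236/51 = 879164/12189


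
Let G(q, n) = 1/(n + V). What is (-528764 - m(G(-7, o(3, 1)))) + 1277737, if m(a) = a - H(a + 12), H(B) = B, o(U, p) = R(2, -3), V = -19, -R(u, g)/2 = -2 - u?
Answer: 748985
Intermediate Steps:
R(u, g) = 4 + 2*u (R(u, g) = -2*(-2 - u) = 4 + 2*u)
o(U, p) = 8 (o(U, p) = 4 + 2*2 = 4 + 4 = 8)
G(q, n) = 1/(-19 + n) (G(q, n) = 1/(n - 19) = 1/(-19 + n))
m(a) = -12 (m(a) = a - (a + 12) = a - (12 + a) = a + (-12 - a) = -12)
(-528764 - m(G(-7, o(3, 1)))) + 1277737 = (-528764 - 1*(-12)) + 1277737 = (-528764 + 12) + 1277737 = -528752 + 1277737 = 748985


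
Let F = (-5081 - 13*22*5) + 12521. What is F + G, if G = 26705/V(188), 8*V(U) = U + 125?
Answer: 2094770/313 ≈ 6692.6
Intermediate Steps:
V(U) = 125/8 + U/8 (V(U) = (U + 125)/8 = (125 + U)/8 = 125/8 + U/8)
G = 213640/313 (G = 26705/(125/8 + (⅛)*188) = 26705/(125/8 + 47/2) = 26705/(313/8) = 26705*(8/313) = 213640/313 ≈ 682.56)
F = 6010 (F = (-5081 - 286*5) + 12521 = (-5081 - 1430) + 12521 = -6511 + 12521 = 6010)
F + G = 6010 + 213640/313 = 2094770/313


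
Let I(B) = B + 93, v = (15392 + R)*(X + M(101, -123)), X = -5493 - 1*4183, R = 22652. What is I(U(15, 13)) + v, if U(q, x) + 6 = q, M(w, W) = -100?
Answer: -371918042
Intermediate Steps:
X = -9676 (X = -5493 - 4183 = -9676)
U(q, x) = -6 + q
v = -371918144 (v = (15392 + 22652)*(-9676 - 100) = 38044*(-9776) = -371918144)
I(B) = 93 + B
I(U(15, 13)) + v = (93 + (-6 + 15)) - 371918144 = (93 + 9) - 371918144 = 102 - 371918144 = -371918042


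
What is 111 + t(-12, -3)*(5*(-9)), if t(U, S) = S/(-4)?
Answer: 309/4 ≈ 77.250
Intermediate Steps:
t(U, S) = -S/4 (t(U, S) = S*(-¼) = -S/4)
111 + t(-12, -3)*(5*(-9)) = 111 + (-¼*(-3))*(5*(-9)) = 111 + (¾)*(-45) = 111 - 135/4 = 309/4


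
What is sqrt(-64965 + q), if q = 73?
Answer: 2*I*sqrt(16223) ≈ 254.74*I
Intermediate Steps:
sqrt(-64965 + q) = sqrt(-64965 + 73) = sqrt(-64892) = 2*I*sqrt(16223)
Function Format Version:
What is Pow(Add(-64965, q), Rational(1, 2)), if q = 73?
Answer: Mul(2, I, Pow(16223, Rational(1, 2))) ≈ Mul(254.74, I)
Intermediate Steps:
Pow(Add(-64965, q), Rational(1, 2)) = Pow(Add(-64965, 73), Rational(1, 2)) = Pow(-64892, Rational(1, 2)) = Mul(2, I, Pow(16223, Rational(1, 2)))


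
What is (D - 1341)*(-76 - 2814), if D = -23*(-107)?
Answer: -3236800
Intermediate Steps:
D = 2461
(D - 1341)*(-76 - 2814) = (2461 - 1341)*(-76 - 2814) = 1120*(-2890) = -3236800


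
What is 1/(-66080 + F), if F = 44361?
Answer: -1/21719 ≈ -4.6043e-5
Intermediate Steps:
1/(-66080 + F) = 1/(-66080 + 44361) = 1/(-21719) = -1/21719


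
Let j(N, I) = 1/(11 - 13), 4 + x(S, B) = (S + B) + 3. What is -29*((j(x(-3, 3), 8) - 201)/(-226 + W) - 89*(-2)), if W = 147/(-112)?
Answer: -18867690/3637 ≈ -5187.7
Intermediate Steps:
x(S, B) = -1 + B + S (x(S, B) = -4 + ((S + B) + 3) = -4 + ((B + S) + 3) = -4 + (3 + B + S) = -1 + B + S)
j(N, I) = -½ (j(N, I) = 1/(-2) = -½)
W = -21/16 (W = 147*(-1/112) = -21/16 ≈ -1.3125)
-29*((j(x(-3, 3), 8) - 201)/(-226 + W) - 89*(-2)) = -29*((-½ - 201)/(-226 - 21/16) - 89*(-2)) = -29*(-403/(2*(-3637/16)) + 178) = -29*(-403/2*(-16/3637) + 178) = -29*(3224/3637 + 178) = -29*650610/3637 = -18867690/3637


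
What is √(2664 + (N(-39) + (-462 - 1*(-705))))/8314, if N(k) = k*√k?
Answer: √(2907 - 39*I*√39)/8314 ≈ 0.0064907 - 0.00027143*I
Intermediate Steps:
N(k) = k^(3/2)
√(2664 + (N(-39) + (-462 - 1*(-705))))/8314 = √(2664 + ((-39)^(3/2) + (-462 - 1*(-705))))/8314 = √(2664 + (-39*I*√39 + (-462 + 705)))*(1/8314) = √(2664 + (-39*I*√39 + 243))*(1/8314) = √(2664 + (243 - 39*I*√39))*(1/8314) = √(2907 - 39*I*√39)*(1/8314) = √(2907 - 39*I*√39)/8314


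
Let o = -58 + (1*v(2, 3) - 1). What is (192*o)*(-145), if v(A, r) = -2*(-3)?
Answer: 1475520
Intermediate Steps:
v(A, r) = 6
o = -53 (o = -58 + (1*6 - 1) = -58 + (6 - 1) = -58 + 5 = -53)
(192*o)*(-145) = (192*(-53))*(-145) = -10176*(-145) = 1475520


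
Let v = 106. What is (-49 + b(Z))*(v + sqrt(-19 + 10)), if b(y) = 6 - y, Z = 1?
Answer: -4664 - 132*I ≈ -4664.0 - 132.0*I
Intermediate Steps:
(-49 + b(Z))*(v + sqrt(-19 + 10)) = (-49 + (6 - 1*1))*(106 + sqrt(-19 + 10)) = (-49 + (6 - 1))*(106 + sqrt(-9)) = (-49 + 5)*(106 + 3*I) = -44*(106 + 3*I) = -4664 - 132*I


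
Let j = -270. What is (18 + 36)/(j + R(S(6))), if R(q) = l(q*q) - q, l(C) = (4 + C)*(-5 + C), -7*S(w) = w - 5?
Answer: -129654/695995 ≈ -0.18629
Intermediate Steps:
S(w) = 5/7 - w/7 (S(w) = -(w - 5)/7 = -(-5 + w)/7 = 5/7 - w/7)
l(C) = (-5 + C)*(4 + C)
R(q) = -20 + q**4 - q - q**2 (R(q) = (-20 + (q*q)**2 - q*q) - q = (-20 + (q**2)**2 - q**2) - q = (-20 + q**4 - q**2) - q = -20 + q**4 - q - q**2)
(18 + 36)/(j + R(S(6))) = (18 + 36)/(-270 + (-20 + (5/7 - 1/7*6)**4 - (5/7 - 1/7*6) - (5/7 - 1/7*6)**2)) = 54/(-270 + (-20 + (5/7 - 6/7)**4 - (5/7 - 6/7) - (5/7 - 6/7)**2)) = 54/(-270 + (-20 + (-1/7)**4 - 1*(-1/7) - (-1/7)**2)) = 54/(-270 + (-20 + 1/2401 + 1/7 - 1*1/49)) = 54/(-270 + (-20 + 1/2401 + 1/7 - 1/49)) = 54/(-270 - 47725/2401) = 54/(-695995/2401) = 54*(-2401/695995) = -129654/695995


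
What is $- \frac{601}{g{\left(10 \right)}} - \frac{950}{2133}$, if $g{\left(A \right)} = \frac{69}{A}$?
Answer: $- \frac{4294960}{49059} \approx -87.547$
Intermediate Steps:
$- \frac{601}{g{\left(10 \right)}} - \frac{950}{2133} = - \frac{601}{69 \cdot \frac{1}{10}} - \frac{950}{2133} = - \frac{601}{\frac{69}{10}} - \frac{950}{2133} = \left(-601\right) \frac{10}{69} - \frac{950}{2133} = - \frac{6010}{69} - \frac{950}{2133} = - \frac{4294960}{49059}$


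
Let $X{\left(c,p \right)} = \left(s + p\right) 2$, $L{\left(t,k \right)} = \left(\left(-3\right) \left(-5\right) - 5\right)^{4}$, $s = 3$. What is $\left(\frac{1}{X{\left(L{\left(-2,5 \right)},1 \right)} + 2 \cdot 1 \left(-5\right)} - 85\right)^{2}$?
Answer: $\frac{29241}{4} \approx 7310.3$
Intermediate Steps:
$L{\left(t,k \right)} = 10000$ ($L{\left(t,k \right)} = \left(15 - 5\right)^{4} = 10^{4} = 10000$)
$X{\left(c,p \right)} = 6 + 2 p$ ($X{\left(c,p \right)} = \left(3 + p\right) 2 = 6 + 2 p$)
$\left(\frac{1}{X{\left(L{\left(-2,5 \right)},1 \right)} + 2 \cdot 1 \left(-5\right)} - 85\right)^{2} = \left(\frac{1}{\left(6 + 2 \cdot 1\right) + 2 \cdot 1 \left(-5\right)} - 85\right)^{2} = \left(\frac{1}{\left(6 + 2\right) + 2 \left(-5\right)} - 85\right)^{2} = \left(\frac{1}{8 - 10} - 85\right)^{2} = \left(\frac{1}{-2} - 85\right)^{2} = \left(- \frac{1}{2} - 85\right)^{2} = \left(- \frac{171}{2}\right)^{2} = \frac{29241}{4}$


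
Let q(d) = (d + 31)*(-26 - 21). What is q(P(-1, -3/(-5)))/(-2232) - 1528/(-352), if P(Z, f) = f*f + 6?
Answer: 393416/76725 ≈ 5.1276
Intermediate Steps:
P(Z, f) = 6 + f² (P(Z, f) = f² + 6 = 6 + f²)
q(d) = -1457 - 47*d (q(d) = (31 + d)*(-47) = -1457 - 47*d)
q(P(-1, -3/(-5)))/(-2232) - 1528/(-352) = (-1457 - 47*(6 + (-3/(-5))²))/(-2232) - 1528/(-352) = (-1457 - 47*(6 + (-3*(-⅕))²))*(-1/2232) - 1528*(-1/352) = (-1457 - 47*(6 + (⅗)²))*(-1/2232) + 191/44 = (-1457 - 47*(6 + 9/25))*(-1/2232) + 191/44 = (-1457 - 47*159/25)*(-1/2232) + 191/44 = (-1457 - 7473/25)*(-1/2232) + 191/44 = -43898/25*(-1/2232) + 191/44 = 21949/27900 + 191/44 = 393416/76725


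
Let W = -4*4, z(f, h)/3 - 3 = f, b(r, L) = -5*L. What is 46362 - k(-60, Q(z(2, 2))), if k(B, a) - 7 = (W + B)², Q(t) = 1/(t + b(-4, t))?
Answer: 40579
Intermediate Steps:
z(f, h) = 9 + 3*f
W = -16
Q(t) = -1/(4*t) (Q(t) = 1/(t - 5*t) = 1/(-4*t) = -1/(4*t))
k(B, a) = 7 + (-16 + B)²
46362 - k(-60, Q(z(2, 2))) = 46362 - (7 + (-16 - 60)²) = 46362 - (7 + (-76)²) = 46362 - (7 + 5776) = 46362 - 1*5783 = 46362 - 5783 = 40579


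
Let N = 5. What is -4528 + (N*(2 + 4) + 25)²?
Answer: -1503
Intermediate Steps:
-4528 + (N*(2 + 4) + 25)² = -4528 + (5*(2 + 4) + 25)² = -4528 + (5*6 + 25)² = -4528 + (30 + 25)² = -4528 + 55² = -4528 + 3025 = -1503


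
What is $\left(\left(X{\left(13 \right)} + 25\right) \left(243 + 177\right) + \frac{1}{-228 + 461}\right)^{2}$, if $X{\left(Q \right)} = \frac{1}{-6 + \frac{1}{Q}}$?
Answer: $\frac{714480657712441}{6568969} \approx 1.0877 \cdot 10^{8}$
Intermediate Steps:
$\left(\left(X{\left(13 \right)} + 25\right) \left(243 + 177\right) + \frac{1}{-228 + 461}\right)^{2} = \left(\left(\left(-1\right) 13 \frac{1}{-1 + 6 \cdot 13} + 25\right) \left(243 + 177\right) + \frac{1}{-228 + 461}\right)^{2} = \left(\left(\left(-1\right) 13 \frac{1}{-1 + 78} + 25\right) 420 + \frac{1}{233}\right)^{2} = \left(\left(\left(-1\right) 13 \cdot \frac{1}{77} + 25\right) 420 + \frac{1}{233}\right)^{2} = \left(\left(- \frac{13}{77} + 25\right) 420 + \frac{1}{233}\right)^{2} = \left(\frac{1912}{77} \cdot 420 + \frac{1}{233}\right)^{2} = \left(\frac{114720}{11} + \frac{1}{233}\right)^{2} = \left(\frac{26729771}{2563}\right)^{2} = \frac{714480657712441}{6568969}$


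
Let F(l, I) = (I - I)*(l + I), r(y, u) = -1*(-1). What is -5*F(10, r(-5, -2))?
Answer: 0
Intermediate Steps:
r(y, u) = 1
F(l, I) = 0 (F(l, I) = 0*(I + l) = 0)
-5*F(10, r(-5, -2)) = -5*0 = 0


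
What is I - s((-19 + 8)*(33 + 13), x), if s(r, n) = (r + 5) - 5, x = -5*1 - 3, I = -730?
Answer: -224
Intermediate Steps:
x = -8 (x = -5 - 3 = -8)
s(r, n) = r (s(r, n) = (5 + r) - 5 = r)
I - s((-19 + 8)*(33 + 13), x) = -730 - (-19 + 8)*(33 + 13) = -730 - (-11)*46 = -730 - 1*(-506) = -730 + 506 = -224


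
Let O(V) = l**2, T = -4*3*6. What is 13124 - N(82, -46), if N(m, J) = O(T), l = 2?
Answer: 13120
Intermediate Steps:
T = -72 (T = -12*6 = -72)
O(V) = 4 (O(V) = 2**2 = 4)
N(m, J) = 4
13124 - N(82, -46) = 13124 - 1*4 = 13124 - 4 = 13120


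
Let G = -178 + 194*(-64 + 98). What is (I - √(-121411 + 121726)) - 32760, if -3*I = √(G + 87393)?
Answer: -32760 - 3*√35 - √93811/3 ≈ -32880.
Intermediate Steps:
G = 6418 (G = -178 + 194*34 = -178 + 6596 = 6418)
I = -√93811/3 (I = -√(6418 + 87393)/3 = -√93811/3 ≈ -102.10)
(I - √(-121411 + 121726)) - 32760 = (-√93811/3 - √(-121411 + 121726)) - 32760 = (-√93811/3 - √315) - 32760 = (-√93811/3 - 3*√35) - 32760 = (-3*√35 - √93811/3) - 32760 = -32760 - 3*√35 - √93811/3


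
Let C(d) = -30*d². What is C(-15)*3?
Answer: -20250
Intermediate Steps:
C(-15)*3 = -30*(-15)²*3 = -30*225*3 = -6750*3 = -20250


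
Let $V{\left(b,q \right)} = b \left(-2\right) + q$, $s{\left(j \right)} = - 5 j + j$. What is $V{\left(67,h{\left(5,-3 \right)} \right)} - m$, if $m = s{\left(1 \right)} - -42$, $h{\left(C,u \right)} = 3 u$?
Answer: $-181$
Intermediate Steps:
$s{\left(j \right)} = - 4 j$
$V{\left(b,q \right)} = q - 2 b$ ($V{\left(b,q \right)} = - 2 b + q = q - 2 b$)
$m = 38$ ($m = \left(-4\right) 1 - -42 = -4 + 42 = 38$)
$V{\left(67,h{\left(5,-3 \right)} \right)} - m = \left(3 \left(-3\right) - 134\right) - 38 = \left(-9 - 134\right) - 38 = -143 - 38 = -181$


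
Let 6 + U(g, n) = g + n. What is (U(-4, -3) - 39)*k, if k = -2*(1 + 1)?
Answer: 208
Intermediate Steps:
U(g, n) = -6 + g + n (U(g, n) = -6 + (g + n) = -6 + g + n)
k = -4 (k = -2*2 = -4)
(U(-4, -3) - 39)*k = ((-6 - 4 - 3) - 39)*(-4) = (-13 - 39)*(-4) = -52*(-4) = 208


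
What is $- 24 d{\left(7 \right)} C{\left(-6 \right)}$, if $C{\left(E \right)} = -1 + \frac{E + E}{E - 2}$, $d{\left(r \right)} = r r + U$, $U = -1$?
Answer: $-576$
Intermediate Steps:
$d{\left(r \right)} = -1 + r^{2}$ ($d{\left(r \right)} = r r - 1 = r^{2} - 1 = -1 + r^{2}$)
$C{\left(E \right)} = -1 + \frac{2 E}{-2 + E}$
$- 24 d{\left(7 \right)} C{\left(-6 \right)} = - 24 \left(-1 + 7^{2}\right) \frac{2 - 6}{-2 - 6} = - 24 \left(-1 + 49\right) \frac{1}{-8} \left(-4\right) = \left(-24\right) 48 \left(\left(- \frac{1}{8}\right) \left(-4\right)\right) = \left(-1152\right) \frac{1}{2} = -576$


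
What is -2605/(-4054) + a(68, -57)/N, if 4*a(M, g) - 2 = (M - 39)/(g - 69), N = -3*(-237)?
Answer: 467195081/726363288 ≈ 0.64320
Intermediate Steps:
N = 711
a(M, g) = 1/2 + (-39 + M)/(4*(-69 + g)) (a(M, g) = 1/2 + ((M - 39)/(g - 69))/4 = 1/2 + ((-39 + M)/(-69 + g))/4 = 1/2 + (-39 + M)/(4*(-69 + g)))
-2605/(-4054) + a(68, -57)/N = -2605/(-4054) + ((-177 + 68 + 2*(-57))/(4*(-69 - 57)))/711 = -2605*(-1/4054) + ((1/4)*(-177 + 68 - 114)/(-126))*(1/711) = 2605/4054 + ((1/4)*(-1/126)*(-223))*(1/711) = 2605/4054 + (223/504)*(1/711) = 2605/4054 + 223/358344 = 467195081/726363288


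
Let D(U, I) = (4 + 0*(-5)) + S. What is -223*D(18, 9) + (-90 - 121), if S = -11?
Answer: 1350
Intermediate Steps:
D(U, I) = -7 (D(U, I) = (4 + 0*(-5)) - 11 = (4 + 0) - 11 = 4 - 11 = -7)
-223*D(18, 9) + (-90 - 121) = -223*(-7) + (-90 - 121) = 1561 - 211 = 1350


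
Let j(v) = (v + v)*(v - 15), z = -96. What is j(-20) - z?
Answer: 1496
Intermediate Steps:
j(v) = 2*v*(-15 + v) (j(v) = (2*v)*(-15 + v) = 2*v*(-15 + v))
j(-20) - z = 2*(-20)*(-15 - 20) - 1*(-96) = 2*(-20)*(-35) + 96 = 1400 + 96 = 1496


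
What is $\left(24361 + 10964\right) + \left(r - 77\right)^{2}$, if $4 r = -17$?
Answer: $\frac{670825}{16} \approx 41927.0$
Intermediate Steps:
$r = - \frac{17}{4}$ ($r = \frac{1}{4} \left(-17\right) = - \frac{17}{4} \approx -4.25$)
$\left(24361 + 10964\right) + \left(r - 77\right)^{2} = \left(24361 + 10964\right) + \left(- \frac{17}{4} - 77\right)^{2} = 35325 + \left(- \frac{325}{4}\right)^{2} = 35325 + \frac{105625}{16} = \frac{670825}{16}$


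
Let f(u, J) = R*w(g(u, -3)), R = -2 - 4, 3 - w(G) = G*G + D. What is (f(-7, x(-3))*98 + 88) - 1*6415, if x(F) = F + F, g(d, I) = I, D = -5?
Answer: -5739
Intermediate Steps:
x(F) = 2*F
w(G) = 8 - G**2 (w(G) = 3 - (G*G - 5) = 3 - (G**2 - 5) = 3 - (-5 + G**2) = 3 + (5 - G**2) = 8 - G**2)
R = -6
f(u, J) = 6 (f(u, J) = -6*(8 - 1*(-3)**2) = -6*(8 - 1*9) = -6*(8 - 9) = -6*(-1) = 6)
(f(-7, x(-3))*98 + 88) - 1*6415 = (6*98 + 88) - 1*6415 = (588 + 88) - 6415 = 676 - 6415 = -5739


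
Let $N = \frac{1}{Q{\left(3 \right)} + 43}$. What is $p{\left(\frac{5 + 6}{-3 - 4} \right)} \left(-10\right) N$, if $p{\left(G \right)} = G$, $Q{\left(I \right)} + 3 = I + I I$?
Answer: $\frac{55}{182} \approx 0.3022$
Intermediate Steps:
$Q{\left(I \right)} = -3 + I + I^{2}$ ($Q{\left(I \right)} = -3 + \left(I + I I\right) = -3 + \left(I + I^{2}\right) = -3 + I + I^{2}$)
$N = \frac{1}{52}$ ($N = \frac{1}{\left(-3 + 3 + 3^{2}\right) + 43} = \frac{1}{\left(-3 + 3 + 9\right) + 43} = \frac{1}{9 + 43} = \frac{1}{52} \approx 0.019231$)
$p{\left(\frac{5 + 6}{-3 - 4} \right)} \left(-10\right) N = \frac{5 + 6}{-3 - 4} \left(-10\right) \frac{1}{52} = \frac{11}{-7} \left(-10\right) \frac{1}{52} = 11 \left(- \frac{1}{7}\right) \left(-10\right) \frac{1}{52} = \left(- \frac{11}{7}\right) \left(-10\right) \frac{1}{52} = \frac{110}{7} \cdot \frac{1}{52} = \frac{55}{182}$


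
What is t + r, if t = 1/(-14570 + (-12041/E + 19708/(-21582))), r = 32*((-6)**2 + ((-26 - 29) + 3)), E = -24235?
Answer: -1950952505594893/3810453601709 ≈ -512.00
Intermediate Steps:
r = -512 (r = 32*(36 + (-55 + 3)) = 32*(36 - 52) = 32*(-16) = -512)
t = -261519885/3810453601709 (t = 1/(-14570 + (-12041/(-24235) + 19708/(-21582))) = 1/(-14570 + (-12041*(-1/24235) + 19708*(-1/21582))) = 1/(-14570 + (12041/24235 - 9854/10791)) = 1/(-14570 - 108877259/261519885) = 1/(-3810453601709/261519885) = -261519885/3810453601709 ≈ -6.8632e-5)
t + r = -261519885/3810453601709 - 512 = -1950952505594893/3810453601709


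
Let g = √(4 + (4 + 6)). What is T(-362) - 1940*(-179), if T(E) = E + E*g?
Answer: 346898 - 362*√14 ≈ 3.4554e+5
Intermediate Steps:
g = √14 (g = √(4 + 10) = √14 ≈ 3.7417)
T(E) = E + E*√14
T(-362) - 1940*(-179) = -362*(1 + √14) - 1940*(-179) = (-362 - 362*√14) - 1*(-347260) = (-362 - 362*√14) + 347260 = 346898 - 362*√14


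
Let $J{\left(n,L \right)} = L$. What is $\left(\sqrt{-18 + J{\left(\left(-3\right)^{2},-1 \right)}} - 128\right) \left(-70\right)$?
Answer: $8960 - 70 i \sqrt{19} \approx 8960.0 - 305.12 i$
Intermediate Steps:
$\left(\sqrt{-18 + J{\left(\left(-3\right)^{2},-1 \right)}} - 128\right) \left(-70\right) = \left(\sqrt{-18 - 1} - 128\right) \left(-70\right) = \left(\sqrt{-19} - 128\right) \left(-70\right) = \left(i \sqrt{19} - 128\right) \left(-70\right) = \left(-128 + i \sqrt{19}\right) \left(-70\right) = 8960 - 70 i \sqrt{19}$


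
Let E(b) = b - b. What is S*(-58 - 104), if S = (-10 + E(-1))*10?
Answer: 16200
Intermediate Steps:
E(b) = 0
S = -100 (S = (-10 + 0)*10 = -10*10 = -100)
S*(-58 - 104) = -100*(-58 - 104) = -100*(-162) = 16200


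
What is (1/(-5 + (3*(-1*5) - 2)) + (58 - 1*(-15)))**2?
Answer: 2576025/484 ≈ 5322.4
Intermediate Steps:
(1/(-5 + (3*(-1*5) - 2)) + (58 - 1*(-15)))**2 = (1/(-5 + (3*(-5) - 2)) + (58 + 15))**2 = (1/(-5 + (-15 - 2)) + 73)**2 = (1/(-5 - 17) + 73)**2 = (1/(-22) + 73)**2 = (-1/22 + 73)**2 = (1605/22)**2 = 2576025/484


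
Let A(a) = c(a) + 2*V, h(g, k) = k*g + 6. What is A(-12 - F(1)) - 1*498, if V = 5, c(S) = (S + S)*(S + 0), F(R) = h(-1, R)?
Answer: 90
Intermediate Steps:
h(g, k) = 6 + g*k (h(g, k) = g*k + 6 = 6 + g*k)
F(R) = 6 - R
c(S) = 2*S**2 (c(S) = (2*S)*S = 2*S**2)
A(a) = 10 + 2*a**2 (A(a) = 2*a**2 + 2*5 = 2*a**2 + 10 = 10 + 2*a**2)
A(-12 - F(1)) - 1*498 = (10 + 2*(-12 - (6 - 1*1))**2) - 1*498 = (10 + 2*(-12 - (6 - 1))**2) - 498 = (10 + 2*(-12 - 1*5)**2) - 498 = (10 + 2*(-12 - 5)**2) - 498 = (10 + 2*(-17)**2) - 498 = (10 + 2*289) - 498 = (10 + 578) - 498 = 588 - 498 = 90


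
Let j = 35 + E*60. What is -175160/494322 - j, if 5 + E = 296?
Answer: -4324169275/247161 ≈ -17495.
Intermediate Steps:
E = 291 (E = -5 + 296 = 291)
j = 17495 (j = 35 + 291*60 = 35 + 17460 = 17495)
-175160/494322 - j = -175160/494322 - 1*17495 = -175160*1/494322 - 17495 = -87580/247161 - 17495 = -4324169275/247161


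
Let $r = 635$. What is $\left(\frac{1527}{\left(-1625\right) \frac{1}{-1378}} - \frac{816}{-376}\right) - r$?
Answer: $\frac{3889639}{5875} \approx 662.07$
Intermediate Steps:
$\left(\frac{1527}{\left(-1625\right) \frac{1}{-1378}} - \frac{816}{-376}\right) - r = \left(\frac{1527}{\left(-1625\right) \frac{1}{-1378}} - \frac{816}{-376}\right) - 635 = \left(\frac{1527}{\left(-1625\right) \left(- \frac{1}{1378}\right)} - - \frac{102}{47}\right) - 635 = \left(\frac{1527}{\frac{125}{106}} + \frac{102}{47}\right) - 635 = \left(1527 \cdot \frac{106}{125} + \frac{102}{47}\right) - 635 = \left(\frac{161862}{125} + \frac{102}{47}\right) - 635 = \frac{7620264}{5875} - 635 = \frac{3889639}{5875}$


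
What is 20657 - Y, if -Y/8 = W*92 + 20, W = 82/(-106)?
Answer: 1073125/53 ≈ 20248.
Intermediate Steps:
W = -41/53 (W = 82*(-1/106) = -41/53 ≈ -0.77359)
Y = 21696/53 (Y = -8*(-41/53*92 + 20) = -8*(-3772/53 + 20) = -8*(-2712/53) = 21696/53 ≈ 409.36)
20657 - Y = 20657 - 1*21696/53 = 20657 - 21696/53 = 1073125/53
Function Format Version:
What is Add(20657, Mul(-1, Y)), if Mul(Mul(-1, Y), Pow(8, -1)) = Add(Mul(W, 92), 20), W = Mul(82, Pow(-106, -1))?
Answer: Rational(1073125, 53) ≈ 20248.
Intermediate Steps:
W = Rational(-41, 53) (W = Mul(82, Rational(-1, 106)) = Rational(-41, 53) ≈ -0.77359)
Y = Rational(21696, 53) (Y = Mul(-8, Add(Mul(Rational(-41, 53), 92), 20)) = Mul(-8, Add(Rational(-3772, 53), 20)) = Mul(-8, Rational(-2712, 53)) = Rational(21696, 53) ≈ 409.36)
Add(20657, Mul(-1, Y)) = Add(20657, Mul(-1, Rational(21696, 53))) = Add(20657, Rational(-21696, 53)) = Rational(1073125, 53)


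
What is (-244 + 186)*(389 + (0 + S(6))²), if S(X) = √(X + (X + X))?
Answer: -23606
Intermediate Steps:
S(X) = √3*√X (S(X) = √(X + 2*X) = √(3*X) = √3*√X)
(-244 + 186)*(389 + (0 + S(6))²) = (-244 + 186)*(389 + (0 + √3*√6)²) = -58*(389 + (0 + 3*√2)²) = -58*(389 + (3*√2)²) = -58*(389 + 18) = -58*407 = -23606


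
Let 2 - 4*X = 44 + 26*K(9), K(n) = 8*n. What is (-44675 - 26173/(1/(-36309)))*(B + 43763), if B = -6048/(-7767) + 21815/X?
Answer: 1183134907366449626/28479 ≈ 4.1544e+13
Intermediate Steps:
X = -957/2 (X = ½ - (44 + 26*(8*9))/4 = ½ - (44 + 26*72)/4 = ½ - (44 + 1872)/4 = ½ - ¼*1916 = ½ - 479 = -957/2 ≈ -478.50)
B = -37009586/825891 (B = -6048/(-7767) + 21815/(-957/2) = -6048*(-1/7767) + 21815*(-2/957) = 672/863 - 43630/957 = -37009586/825891 ≈ -44.812)
(-44675 - 26173/(1/(-36309)))*(B + 43763) = (-44675 - 26173/(1/(-36309)))*(-37009586/825891 + 43763) = (-44675 - 26173/(-1/36309))*(36106458247/825891) = (-44675 - 26173*(-36309))*(36106458247/825891) = (-44675 + 950315457)*(36106458247/825891) = 950270782*(36106458247/825891) = 1183134907366449626/28479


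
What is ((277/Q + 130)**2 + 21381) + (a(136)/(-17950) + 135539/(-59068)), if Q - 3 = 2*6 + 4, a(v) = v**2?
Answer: 8091640450471571/191378843300 ≈ 42281.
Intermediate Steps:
Q = 19 (Q = 3 + (2*6 + 4) = 3 + (12 + 4) = 3 + 16 = 19)
((277/Q + 130)**2 + 21381) + (a(136)/(-17950) + 135539/(-59068)) = ((277/19 + 130)**2 + 21381) + (136**2/(-17950) + 135539/(-59068)) = ((277*(1/19) + 130)**2 + 21381) + (18496*(-1/17950) + 135539*(-1/59068)) = ((277/19 + 130)**2 + 21381) + (-9248/8975 - 135539/59068) = ((2747/19)**2 + 21381) - 1762723389/530135300 = (7546009/361 + 21381) - 1762723389/530135300 = 15264550/361 - 1762723389/530135300 = 8091640450471571/191378843300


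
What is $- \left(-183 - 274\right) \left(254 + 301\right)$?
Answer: $253635$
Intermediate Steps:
$- \left(-183 - 274\right) \left(254 + 301\right) = - \left(-457\right) 555 = \left(-1\right) \left(-253635\right) = 253635$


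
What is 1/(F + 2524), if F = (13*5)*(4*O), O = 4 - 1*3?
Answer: 1/2784 ≈ 0.00035920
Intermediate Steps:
O = 1 (O = 4 - 3 = 1)
F = 260 (F = (13*5)*(4*1) = 65*4 = 260)
1/(F + 2524) = 1/(260 + 2524) = 1/2784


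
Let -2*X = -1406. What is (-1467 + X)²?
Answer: 583696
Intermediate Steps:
X = 703 (X = -½*(-1406) = 703)
(-1467 + X)² = (-1467 + 703)² = (-764)² = 583696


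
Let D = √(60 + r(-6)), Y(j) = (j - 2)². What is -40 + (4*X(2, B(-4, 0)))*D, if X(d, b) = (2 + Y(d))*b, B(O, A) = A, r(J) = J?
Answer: -40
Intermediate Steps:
Y(j) = (-2 + j)²
X(d, b) = b*(2 + (-2 + d)²) (X(d, b) = (2 + (-2 + d)²)*b = b*(2 + (-2 + d)²))
D = 3*√6 (D = √(60 - 6) = √54 = 3*√6 ≈ 7.3485)
-40 + (4*X(2, B(-4, 0)))*D = -40 + (4*(0*(2 + (-2 + 2)²)))*(3*√6) = -40 + (4*(0*(2 + 0²)))*(3*√6) = -40 + (4*(0*(2 + 0)))*(3*√6) = -40 + (4*(0*2))*(3*√6) = -40 + (4*0)*(3*√6) = -40 + 0*(3*√6) = -40 + 0 = -40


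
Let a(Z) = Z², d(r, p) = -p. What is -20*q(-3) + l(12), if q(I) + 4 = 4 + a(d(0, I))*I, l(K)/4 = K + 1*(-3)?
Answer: 576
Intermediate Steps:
l(K) = -12 + 4*K (l(K) = 4*(K + 1*(-3)) = 4*(K - 3) = 4*(-3 + K) = -12 + 4*K)
q(I) = I³ (q(I) = -4 + (4 + (-I)²*I) = -4 + (4 + I²*I) = -4 + (4 + I³) = I³)
-20*q(-3) + l(12) = -20*(-3)³ + (-12 + 4*12) = -20*(-27) + (-12 + 48) = 540 + 36 = 576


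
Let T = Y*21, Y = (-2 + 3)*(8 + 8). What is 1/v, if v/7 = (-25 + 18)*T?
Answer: -1/16464 ≈ -6.0739e-5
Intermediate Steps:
Y = 16 (Y = 1*16 = 16)
T = 336 (T = 16*21 = 336)
v = -16464 (v = 7*((-25 + 18)*336) = 7*(-7*336) = 7*(-2352) = -16464)
1/v = 1/(-16464) = -1/16464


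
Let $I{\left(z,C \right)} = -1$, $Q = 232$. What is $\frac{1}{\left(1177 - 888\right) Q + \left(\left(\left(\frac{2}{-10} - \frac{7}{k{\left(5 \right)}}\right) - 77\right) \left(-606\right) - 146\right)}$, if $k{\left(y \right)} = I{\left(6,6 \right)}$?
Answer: $\frac{5}{547216} \approx 9.1372 \cdot 10^{-6}$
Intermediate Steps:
$k{\left(y \right)} = -1$
$\frac{1}{\left(1177 - 888\right) Q + \left(\left(\left(\frac{2}{-10} - \frac{7}{k{\left(5 \right)}}\right) - 77\right) \left(-606\right) - 146\right)} = \frac{1}{\left(1177 - 888\right) 232 - \left(146 - \left(\left(\frac{2}{-10} - \frac{7}{-1}\right) - 77\right) \left(-606\right)\right)} = \frac{1}{289 \cdot 232 - \left(146 - \left(\left(2 \left(- \frac{1}{10}\right) - -7\right) - 77\right) \left(-606\right)\right)} = \frac{1}{67048 - \left(146 - \left(\left(- \frac{1}{5} + 7\right) - 77\right) \left(-606\right)\right)} = \frac{1}{67048 - \left(146 - \left(\frac{34}{5} - 77\right) \left(-606\right)\right)} = \frac{1}{67048 - - \frac{211976}{5}} = \frac{1}{67048 + \left(\frac{212706}{5} - 146\right)} = \frac{1}{67048 + \frac{211976}{5}} = \frac{1}{\frac{547216}{5}} = \frac{5}{547216}$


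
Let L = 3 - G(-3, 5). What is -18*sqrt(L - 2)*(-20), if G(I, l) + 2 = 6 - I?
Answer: 360*I*sqrt(6) ≈ 881.82*I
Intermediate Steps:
G(I, l) = 4 - I (G(I, l) = -2 + (6 - I) = 4 - I)
L = -4 (L = 3 - (4 - 1*(-3)) = 3 - (4 + 3) = 3 - 1*7 = 3 - 7 = -4)
-18*sqrt(L - 2)*(-20) = -18*sqrt(-4 - 2)*(-20) = -18*I*sqrt(6)*(-20) = 360*I*sqrt(6)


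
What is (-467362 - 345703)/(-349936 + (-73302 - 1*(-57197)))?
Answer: 813065/366041 ≈ 2.2212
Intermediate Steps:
(-467362 - 345703)/(-349936 + (-73302 - 1*(-57197))) = -813065/(-349936 + (-73302 + 57197)) = -813065/(-349936 - 16105) = -813065/(-366041) = -813065*(-1/366041) = 813065/366041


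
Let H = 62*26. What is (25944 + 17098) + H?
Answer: 44654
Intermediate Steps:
H = 1612
(25944 + 17098) + H = (25944 + 17098) + 1612 = 43042 + 1612 = 44654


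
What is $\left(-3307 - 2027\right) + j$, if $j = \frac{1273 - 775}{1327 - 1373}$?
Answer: $- \frac{122931}{23} \approx -5344.8$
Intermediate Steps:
$j = - \frac{249}{23}$ ($j = \frac{498}{-46} = 498 \left(- \frac{1}{46}\right) = - \frac{249}{23} \approx -10.826$)
$\left(-3307 - 2027\right) + j = \left(-3307 - 2027\right) - \frac{249}{23} = -5334 - \frac{249}{23} = - \frac{122931}{23}$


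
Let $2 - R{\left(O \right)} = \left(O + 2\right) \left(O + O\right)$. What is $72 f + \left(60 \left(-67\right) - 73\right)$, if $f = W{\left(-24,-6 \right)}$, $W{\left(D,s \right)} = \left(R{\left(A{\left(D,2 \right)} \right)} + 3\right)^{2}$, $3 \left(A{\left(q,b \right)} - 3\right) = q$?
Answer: $40907$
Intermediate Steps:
$A{\left(q,b \right)} = 3 + \frac{q}{3}$
$R{\left(O \right)} = 2 - 2 O \left(2 + O\right)$ ($R{\left(O \right)} = 2 - \left(O + 2\right) \left(O + O\right) = 2 - \left(2 + O\right) 2 O = 2 - 2 O \left(2 + O\right)$)
$W{\left(D,s \right)} = \left(-7 - 2 \left(3 + \frac{D}{3}\right)^{2} - \frac{4 D}{3}\right)^{2}$ ($W{\left(D,s \right)} = \left(\left(2 - 4 \left(3 + \frac{D}{3}\right) - 2 \left(3 + \frac{D}{3}\right)^{2}\right) + 3\right)^{2} = \left(\left(2 - \left(12 + \frac{4 D}{3}\right) - 2 \left(3 + \frac{D}{3}\right)^{2}\right) + 3\right)^{2} = \left(\left(-10 - 2 \left(3 + \frac{D}{3}\right)^{2} - \frac{4 D}{3}\right) + 3\right)^{2} = \left(-7 - 2 \left(3 + \frac{D}{3}\right)^{2} - \frac{4 D}{3}\right)^{2}$)
$f = 625$ ($f = \frac{\left(63 + 2 \left(9 - 24\right)^{2} + 12 \left(-24\right)\right)^{2}}{81} = \frac{\left(63 + 2 \left(-15\right)^{2} - 288\right)^{2}}{81} = \frac{\left(63 + 2 \cdot 225 - 288\right)^{2}}{81} = \frac{\left(63 + 450 - 288\right)^{2}}{81} = \frac{225^{2}}{81} = \frac{1}{81} \cdot 50625 = 625$)
$72 f + \left(60 \left(-67\right) - 73\right) = 72 \cdot 625 + \left(60 \left(-67\right) - 73\right) = 45000 - 4093 = 40907$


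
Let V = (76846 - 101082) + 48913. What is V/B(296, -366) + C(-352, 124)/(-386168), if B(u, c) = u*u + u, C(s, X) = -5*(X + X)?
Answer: 1204809827/4243600152 ≈ 0.28391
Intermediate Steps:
C(s, X) = -10*X
B(u, c) = u + u² (B(u, c) = u² + u = u + u²)
V = 24677 (V = -24236 + 48913 = 24677)
V/B(296, -366) + C(-352, 124)/(-386168) = 24677/((296*(1 + 296))) - 10*124/(-386168) = 24677/((296*297)) - 1240*(-1/386168) = 24677/87912 + 155/48271 = 1204809827/4243600152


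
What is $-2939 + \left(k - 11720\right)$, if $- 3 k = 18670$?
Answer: $- \frac{62647}{3} \approx -20882.0$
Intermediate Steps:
$k = - \frac{18670}{3}$ ($k = \left(- \frac{1}{3}\right) 18670 = - \frac{18670}{3} \approx -6223.3$)
$-2939 + \left(k - 11720\right) = -2939 - \frac{53830}{3} = - \frac{62647}{3}$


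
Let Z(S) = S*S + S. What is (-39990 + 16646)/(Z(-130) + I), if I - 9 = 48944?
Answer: -23344/65723 ≈ -0.35519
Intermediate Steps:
I = 48953 (I = 9 + 48944 = 48953)
Z(S) = S + S**2 (Z(S) = S**2 + S = S + S**2)
(-39990 + 16646)/(Z(-130) + I) = (-39990 + 16646)/(-130*(1 - 130) + 48953) = -23344/(-130*(-129) + 48953) = -23344/(16770 + 48953) = -23344/65723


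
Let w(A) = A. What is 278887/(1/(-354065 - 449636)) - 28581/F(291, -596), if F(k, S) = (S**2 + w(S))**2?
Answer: -4026717760313085724483/17965049200 ≈ -2.2414e+11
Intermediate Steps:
F(k, S) = (S + S**2)**2 (F(k, S) = (S**2 + S)**2 = (S + S**2)**2)
278887/(1/(-354065 - 449636)) - 28581/F(291, -596) = 278887/(1/(-354065 - 449636)) - 28581*1/(355216*(1 - 596)**2) = 278887/(1/(-803701)) - 28581/(355216*(-595)**2) = 278887/(-1/803701) - 28581/(355216*354025) = 278887*(-803701) - 28581/125755344400 = -224141760787 - 28581*1/125755344400 = -224141760787 - 4083/17965049200 = -4026717760313085724483/17965049200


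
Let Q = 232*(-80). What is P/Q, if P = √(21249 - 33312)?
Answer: -I*√12063/18560 ≈ -0.0059177*I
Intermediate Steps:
Q = -18560
P = I*√12063 (P = √(-12063) = I*√12063 ≈ 109.83*I)
P/Q = (I*√12063)/(-18560) = (I*√12063)*(-1/18560) = -I*√12063/18560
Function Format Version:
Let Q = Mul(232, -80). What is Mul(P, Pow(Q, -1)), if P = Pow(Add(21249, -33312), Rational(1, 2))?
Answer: Mul(Rational(-1, 18560), I, Pow(12063, Rational(1, 2))) ≈ Mul(-0.0059177, I)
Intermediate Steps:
Q = -18560
P = Mul(I, Pow(12063, Rational(1, 2))) (P = Pow(-12063, Rational(1, 2)) = Mul(I, Pow(12063, Rational(1, 2))) ≈ Mul(109.83, I))
Mul(P, Pow(Q, -1)) = Mul(Mul(I, Pow(12063, Rational(1, 2))), Pow(-18560, -1)) = Mul(Mul(I, Pow(12063, Rational(1, 2))), Rational(-1, 18560)) = Mul(Rational(-1, 18560), I, Pow(12063, Rational(1, 2)))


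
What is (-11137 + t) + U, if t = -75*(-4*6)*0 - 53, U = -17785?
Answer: -28975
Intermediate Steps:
t = -53 (t = -(-1800)*0 - 53 = -75*0 - 53 = 0 - 53 = -53)
(-11137 + t) + U = (-11137 - 53) - 17785 = -11190 - 17785 = -28975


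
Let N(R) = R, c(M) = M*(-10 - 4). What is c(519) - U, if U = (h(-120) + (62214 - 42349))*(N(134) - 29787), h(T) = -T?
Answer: 592607939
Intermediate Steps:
c(M) = -14*M (c(M) = M*(-14) = -14*M)
U = -592615205 (U = (-1*(-120) + (62214 - 42349))*(134 - 29787) = (120 + 19865)*(-29653) = 19985*(-29653) = -592615205)
c(519) - U = -14*519 - 1*(-592615205) = -7266 + 592615205 = 592607939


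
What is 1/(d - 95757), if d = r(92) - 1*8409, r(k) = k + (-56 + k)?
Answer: -1/104038 ≈ -9.6119e-6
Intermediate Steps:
r(k) = -56 + 2*k
d = -8281 (d = (-56 + 2*92) - 1*8409 = (-56 + 184) - 8409 = 128 - 8409 = -8281)
1/(d - 95757) = 1/(-8281 - 95757) = 1/(-104038) = -1/104038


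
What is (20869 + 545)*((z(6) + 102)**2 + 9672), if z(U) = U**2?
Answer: 614924424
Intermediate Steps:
(20869 + 545)*((z(6) + 102)**2 + 9672) = (20869 + 545)*((6**2 + 102)**2 + 9672) = 21414*((36 + 102)**2 + 9672) = 21414*(138**2 + 9672) = 21414*(19044 + 9672) = 21414*28716 = 614924424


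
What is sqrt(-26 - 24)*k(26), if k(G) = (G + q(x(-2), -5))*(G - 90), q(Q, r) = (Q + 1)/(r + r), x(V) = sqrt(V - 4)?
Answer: 32*I*sqrt(2)*(-259 + I*sqrt(6)) ≈ -110.85 - 11721.0*I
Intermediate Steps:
x(V) = sqrt(-4 + V)
q(Q, r) = (1 + Q)/(2*r) (q(Q, r) = (1 + Q)/((2*r)) = (1 + Q)*(1/(2*r)) = (1 + Q)/(2*r))
k(G) = (-90 + G)*(-1/10 + G - I*sqrt(6)/10) (k(G) = (G + (1/2)*(1 + sqrt(-4 - 2))/(-5))*(G - 90) = (G + (1/2)*(-1/5)*(1 + sqrt(-6)))*(-90 + G) = (G + (1/2)*(-1/5)*(1 + I*sqrt(6)))*(-90 + G) = (G + (-1/10 - I*sqrt(6)/10))*(-90 + G) = (-1/10 + G - I*sqrt(6)/10)*(-90 + G) = (-90 + G)*(-1/10 + G - I*sqrt(6)/10))
sqrt(-26 - 24)*k(26) = sqrt(-26 - 24)*(9 + 26**2 - 901/10*26 + 9*I*sqrt(6) - 1/10*I*26*sqrt(6)) = sqrt(-50)*(9 + 676 - 11713/5 + 9*I*sqrt(6) - 13*I*sqrt(6)/5) = (5*I*sqrt(2))*(-8288/5 + 32*I*sqrt(6)/5) = 5*I*sqrt(2)*(-8288/5 + 32*I*sqrt(6)/5)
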